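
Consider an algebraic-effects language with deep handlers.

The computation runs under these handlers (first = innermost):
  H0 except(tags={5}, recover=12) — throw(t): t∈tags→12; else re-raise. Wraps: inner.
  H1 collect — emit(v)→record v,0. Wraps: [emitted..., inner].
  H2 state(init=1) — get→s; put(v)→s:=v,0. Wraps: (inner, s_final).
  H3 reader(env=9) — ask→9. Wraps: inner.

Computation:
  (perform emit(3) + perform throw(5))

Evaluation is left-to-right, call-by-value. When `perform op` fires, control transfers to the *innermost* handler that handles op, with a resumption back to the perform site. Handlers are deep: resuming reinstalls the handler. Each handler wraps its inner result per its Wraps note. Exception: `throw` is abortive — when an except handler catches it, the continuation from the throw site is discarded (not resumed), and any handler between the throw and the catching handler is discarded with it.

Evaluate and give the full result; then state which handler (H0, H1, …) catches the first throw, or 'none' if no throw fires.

Answer: ([3, 12], 1) ; first throw caught by: H0

Evaluation trace:
emit(3) @ H1 ⇒ out+=3
throw(5) @ H0 caught ⇒ 12
H1 returns [3, 12]
H2 returns ([3, 12], 1)
H3 returns ([3, 12], 1)
= ([3, 12], 1)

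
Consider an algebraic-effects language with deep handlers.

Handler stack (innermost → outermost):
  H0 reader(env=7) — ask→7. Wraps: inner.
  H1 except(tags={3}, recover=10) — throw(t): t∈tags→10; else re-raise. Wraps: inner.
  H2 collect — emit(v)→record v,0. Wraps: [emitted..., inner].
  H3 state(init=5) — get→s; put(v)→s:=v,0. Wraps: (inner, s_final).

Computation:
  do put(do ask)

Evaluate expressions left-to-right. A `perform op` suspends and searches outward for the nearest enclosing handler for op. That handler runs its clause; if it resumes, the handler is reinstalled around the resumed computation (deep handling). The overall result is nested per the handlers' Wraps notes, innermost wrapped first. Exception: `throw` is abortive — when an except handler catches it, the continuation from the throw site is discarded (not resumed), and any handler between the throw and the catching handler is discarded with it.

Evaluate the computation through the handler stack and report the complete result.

Step-by-step:
ask @ H0 ⇒ 7
put(7) @ H3 ⇒ s:=7
H0 returns 0
H1 returns 0
H2 returns [0]
H3 returns ([0], 7)
= ([0], 7)

Answer: ([0], 7)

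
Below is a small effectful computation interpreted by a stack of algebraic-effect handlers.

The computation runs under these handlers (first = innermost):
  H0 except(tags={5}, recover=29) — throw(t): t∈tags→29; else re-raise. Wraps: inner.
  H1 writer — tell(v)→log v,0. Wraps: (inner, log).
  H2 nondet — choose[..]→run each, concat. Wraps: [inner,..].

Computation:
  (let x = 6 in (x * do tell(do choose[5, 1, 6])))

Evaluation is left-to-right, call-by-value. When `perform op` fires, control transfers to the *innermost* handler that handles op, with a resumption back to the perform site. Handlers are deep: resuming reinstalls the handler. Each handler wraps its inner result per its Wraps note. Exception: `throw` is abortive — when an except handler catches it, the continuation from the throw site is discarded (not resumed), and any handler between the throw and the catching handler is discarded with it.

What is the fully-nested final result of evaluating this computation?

Evaluation trace:
choose[5, 1, 6] @ H2
  branch[0] choose=5:
    tell(5) @ H1 ⇒ log+=5
    H0 returns 0
    H1 returns (0, (5))
    H2 returns [(0, (5))]
  branch[1] choose=1:
    tell(1) @ H1 ⇒ log+=1
    H0 returns 0
    H1 returns (0, (1))
    H2 returns [(0, (1))]
  branch[2] choose=6:
    tell(6) @ H1 ⇒ log+=6
    H0 returns 0
    H1 returns (0, (6))
    H2 returns [(0, (6))]
= [(0, (5)), (0, (1)), (0, (6))]

Answer: [(0, (5)), (0, (1)), (0, (6))]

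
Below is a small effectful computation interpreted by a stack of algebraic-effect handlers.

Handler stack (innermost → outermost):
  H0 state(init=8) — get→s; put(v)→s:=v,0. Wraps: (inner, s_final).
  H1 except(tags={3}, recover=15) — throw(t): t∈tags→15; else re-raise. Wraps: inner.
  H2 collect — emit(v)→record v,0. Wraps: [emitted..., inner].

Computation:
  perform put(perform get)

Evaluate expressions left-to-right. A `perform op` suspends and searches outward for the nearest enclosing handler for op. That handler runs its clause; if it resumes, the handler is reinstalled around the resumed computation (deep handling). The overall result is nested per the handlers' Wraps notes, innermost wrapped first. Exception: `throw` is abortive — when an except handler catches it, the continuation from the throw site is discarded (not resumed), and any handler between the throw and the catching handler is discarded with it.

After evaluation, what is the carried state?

Answer: 8

Evaluation trace:
get @ H0 ⇒ 8
put(8) @ H0 ⇒ s:=8
H0 returns (0, 8)
H1 returns (0, 8)
H2 returns [(0, 8)]
= [(0, 8)]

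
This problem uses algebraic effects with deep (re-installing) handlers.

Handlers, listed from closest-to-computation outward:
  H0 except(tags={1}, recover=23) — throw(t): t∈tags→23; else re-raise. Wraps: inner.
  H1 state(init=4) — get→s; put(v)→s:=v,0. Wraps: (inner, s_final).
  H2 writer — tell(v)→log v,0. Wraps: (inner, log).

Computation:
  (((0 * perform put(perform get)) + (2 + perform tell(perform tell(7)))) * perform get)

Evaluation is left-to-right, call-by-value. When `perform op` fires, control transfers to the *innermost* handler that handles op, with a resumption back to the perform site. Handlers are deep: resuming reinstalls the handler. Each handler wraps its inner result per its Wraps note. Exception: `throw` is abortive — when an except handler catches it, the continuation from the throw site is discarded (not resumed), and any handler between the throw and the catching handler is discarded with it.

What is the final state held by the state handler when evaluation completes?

Answer: 4

Step-by-step:
get @ H1 ⇒ 4
put(4) @ H1 ⇒ s:=4
tell(7) @ H2 ⇒ log+=7
tell(0) @ H2 ⇒ log+=0
get @ H1 ⇒ 4
H0 returns 8
H1 returns (8, 4)
H2 returns ((8, 4), (7, 0))
= ((8, 4), (7, 0))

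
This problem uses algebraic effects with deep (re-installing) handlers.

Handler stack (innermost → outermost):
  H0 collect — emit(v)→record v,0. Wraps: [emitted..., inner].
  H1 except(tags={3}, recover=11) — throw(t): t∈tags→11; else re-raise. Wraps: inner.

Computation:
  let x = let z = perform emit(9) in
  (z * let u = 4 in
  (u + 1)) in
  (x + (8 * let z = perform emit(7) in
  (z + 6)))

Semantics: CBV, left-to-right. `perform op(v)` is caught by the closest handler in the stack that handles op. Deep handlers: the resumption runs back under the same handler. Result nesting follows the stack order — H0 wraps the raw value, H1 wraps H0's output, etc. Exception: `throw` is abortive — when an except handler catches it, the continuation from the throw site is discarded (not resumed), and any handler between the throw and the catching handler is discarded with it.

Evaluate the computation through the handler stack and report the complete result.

Working:
emit(9) @ H0 ⇒ out+=9
emit(7) @ H0 ⇒ out+=7
H0 returns [9, 7, 48]
H1 returns [9, 7, 48]
= [9, 7, 48]

Answer: [9, 7, 48]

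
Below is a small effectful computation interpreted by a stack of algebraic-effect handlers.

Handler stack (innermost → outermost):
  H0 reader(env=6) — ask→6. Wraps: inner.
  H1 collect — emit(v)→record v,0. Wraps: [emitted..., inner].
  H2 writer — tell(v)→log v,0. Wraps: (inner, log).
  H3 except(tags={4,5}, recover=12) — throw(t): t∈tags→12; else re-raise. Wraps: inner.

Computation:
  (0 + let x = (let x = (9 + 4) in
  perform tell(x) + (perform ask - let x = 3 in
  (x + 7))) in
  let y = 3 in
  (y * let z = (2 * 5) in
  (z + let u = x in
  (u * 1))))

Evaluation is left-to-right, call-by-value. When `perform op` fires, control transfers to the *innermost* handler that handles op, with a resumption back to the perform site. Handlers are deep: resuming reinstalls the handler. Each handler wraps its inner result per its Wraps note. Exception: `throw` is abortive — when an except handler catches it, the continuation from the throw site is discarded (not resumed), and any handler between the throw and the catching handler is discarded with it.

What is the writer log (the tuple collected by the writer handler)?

Answer: (13)

Evaluation trace:
tell(13) @ H2 ⇒ log+=13
ask @ H0 ⇒ 6
H0 returns 18
H1 returns [18]
H2 returns ([18], (13))
H3 returns ([18], (13))
= ([18], (13))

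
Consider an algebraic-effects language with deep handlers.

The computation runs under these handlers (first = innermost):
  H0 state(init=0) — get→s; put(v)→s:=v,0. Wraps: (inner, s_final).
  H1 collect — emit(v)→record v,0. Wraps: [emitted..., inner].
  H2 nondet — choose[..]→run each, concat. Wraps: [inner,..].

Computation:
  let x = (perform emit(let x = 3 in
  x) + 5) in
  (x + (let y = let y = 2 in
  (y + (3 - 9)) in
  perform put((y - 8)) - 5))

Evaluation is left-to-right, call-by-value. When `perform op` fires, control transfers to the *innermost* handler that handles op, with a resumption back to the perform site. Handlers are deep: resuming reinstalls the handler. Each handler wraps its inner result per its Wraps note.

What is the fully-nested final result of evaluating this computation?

Answer: [[3, (0, -12)]]

Evaluation trace:
emit(3) @ H1 ⇒ out+=3
put(-12) @ H0 ⇒ s:=-12
H0 returns (0, -12)
H1 returns [3, (0, -12)]
H2 returns [[3, (0, -12)]]
= [[3, (0, -12)]]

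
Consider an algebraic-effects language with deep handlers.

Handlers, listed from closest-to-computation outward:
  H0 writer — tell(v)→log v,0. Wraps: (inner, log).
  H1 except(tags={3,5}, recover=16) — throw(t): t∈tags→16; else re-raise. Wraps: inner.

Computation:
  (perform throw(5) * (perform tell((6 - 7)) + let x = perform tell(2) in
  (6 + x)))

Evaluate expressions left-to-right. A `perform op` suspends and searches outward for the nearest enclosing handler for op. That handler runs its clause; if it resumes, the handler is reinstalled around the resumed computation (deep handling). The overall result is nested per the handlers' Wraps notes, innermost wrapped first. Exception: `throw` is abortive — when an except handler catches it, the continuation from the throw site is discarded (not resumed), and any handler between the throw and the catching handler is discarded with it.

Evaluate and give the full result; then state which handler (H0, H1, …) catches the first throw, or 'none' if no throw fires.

Answer: 16 ; first throw caught by: H1

Step-by-step:
throw(5) @ H1 caught ⇒ 16
= 16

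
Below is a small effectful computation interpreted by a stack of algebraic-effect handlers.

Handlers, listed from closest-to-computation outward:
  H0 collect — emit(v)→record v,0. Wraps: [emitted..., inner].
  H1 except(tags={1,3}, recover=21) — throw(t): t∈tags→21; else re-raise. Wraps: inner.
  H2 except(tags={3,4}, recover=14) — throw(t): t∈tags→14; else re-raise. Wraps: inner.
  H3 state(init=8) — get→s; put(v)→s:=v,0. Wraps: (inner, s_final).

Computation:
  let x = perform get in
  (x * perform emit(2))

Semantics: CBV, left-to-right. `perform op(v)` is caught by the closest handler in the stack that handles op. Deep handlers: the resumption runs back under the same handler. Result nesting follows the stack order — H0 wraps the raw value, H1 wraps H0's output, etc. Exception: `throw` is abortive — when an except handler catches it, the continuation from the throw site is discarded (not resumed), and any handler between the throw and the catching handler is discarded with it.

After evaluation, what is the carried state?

Step-by-step:
get @ H3 ⇒ 8
emit(2) @ H0 ⇒ out+=2
H0 returns [2, 0]
H1 returns [2, 0]
H2 returns [2, 0]
H3 returns ([2, 0], 8)
= ([2, 0], 8)

Answer: 8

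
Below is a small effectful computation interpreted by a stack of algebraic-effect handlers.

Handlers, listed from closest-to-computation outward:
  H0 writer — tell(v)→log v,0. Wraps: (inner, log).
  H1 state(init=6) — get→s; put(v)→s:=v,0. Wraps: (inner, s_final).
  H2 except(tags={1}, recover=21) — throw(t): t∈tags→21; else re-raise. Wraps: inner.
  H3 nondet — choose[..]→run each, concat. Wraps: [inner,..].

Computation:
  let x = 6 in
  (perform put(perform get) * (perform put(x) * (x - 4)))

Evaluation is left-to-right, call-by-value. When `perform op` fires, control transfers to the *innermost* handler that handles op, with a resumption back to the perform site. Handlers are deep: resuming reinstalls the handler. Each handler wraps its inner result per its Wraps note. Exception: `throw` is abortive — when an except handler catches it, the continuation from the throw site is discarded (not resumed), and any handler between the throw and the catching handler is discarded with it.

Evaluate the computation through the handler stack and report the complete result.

Answer: [((0, ()), 6)]

Evaluation trace:
get @ H1 ⇒ 6
put(6) @ H1 ⇒ s:=6
put(6) @ H1 ⇒ s:=6
H0 returns (0, ())
H1 returns ((0, ()), 6)
H2 returns ((0, ()), 6)
H3 returns [((0, ()), 6)]
= [((0, ()), 6)]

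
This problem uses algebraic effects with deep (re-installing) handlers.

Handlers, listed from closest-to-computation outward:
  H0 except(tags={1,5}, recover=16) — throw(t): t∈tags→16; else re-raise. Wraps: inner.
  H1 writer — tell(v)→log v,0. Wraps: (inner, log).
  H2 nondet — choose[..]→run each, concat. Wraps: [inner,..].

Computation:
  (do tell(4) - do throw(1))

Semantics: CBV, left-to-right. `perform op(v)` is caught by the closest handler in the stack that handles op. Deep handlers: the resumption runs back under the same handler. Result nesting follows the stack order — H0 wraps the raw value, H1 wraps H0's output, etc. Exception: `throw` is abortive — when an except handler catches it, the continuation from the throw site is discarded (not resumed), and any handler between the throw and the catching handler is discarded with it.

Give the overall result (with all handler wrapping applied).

Step-by-step:
tell(4) @ H1 ⇒ log+=4
throw(1) @ H0 caught ⇒ 16
H1 returns (16, (4))
H2 returns [(16, (4))]
= [(16, (4))]

Answer: [(16, (4))]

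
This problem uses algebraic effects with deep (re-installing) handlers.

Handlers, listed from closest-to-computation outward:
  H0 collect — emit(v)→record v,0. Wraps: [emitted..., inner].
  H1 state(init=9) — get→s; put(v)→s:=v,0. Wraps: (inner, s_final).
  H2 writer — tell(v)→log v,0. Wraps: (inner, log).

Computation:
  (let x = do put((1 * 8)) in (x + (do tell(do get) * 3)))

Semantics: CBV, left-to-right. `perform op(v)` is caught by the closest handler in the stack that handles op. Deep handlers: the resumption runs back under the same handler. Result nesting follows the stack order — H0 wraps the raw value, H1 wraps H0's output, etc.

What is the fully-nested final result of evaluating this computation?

Answer: (([0], 8), (8))

Step-by-step:
put(8) @ H1 ⇒ s:=8
get @ H1 ⇒ 8
tell(8) @ H2 ⇒ log+=8
H0 returns [0]
H1 returns ([0], 8)
H2 returns (([0], 8), (8))
= (([0], 8), (8))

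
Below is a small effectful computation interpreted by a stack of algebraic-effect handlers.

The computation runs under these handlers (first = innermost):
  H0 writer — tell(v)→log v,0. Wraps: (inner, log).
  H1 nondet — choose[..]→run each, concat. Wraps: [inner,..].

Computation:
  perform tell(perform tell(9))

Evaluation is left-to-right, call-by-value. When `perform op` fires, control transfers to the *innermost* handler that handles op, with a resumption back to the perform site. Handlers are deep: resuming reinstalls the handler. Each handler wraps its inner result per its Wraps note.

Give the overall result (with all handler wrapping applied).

Answer: [(0, (9, 0))]

Evaluation trace:
tell(9) @ H0 ⇒ log+=9
tell(0) @ H0 ⇒ log+=0
H0 returns (0, (9, 0))
H1 returns [(0, (9, 0))]
= [(0, (9, 0))]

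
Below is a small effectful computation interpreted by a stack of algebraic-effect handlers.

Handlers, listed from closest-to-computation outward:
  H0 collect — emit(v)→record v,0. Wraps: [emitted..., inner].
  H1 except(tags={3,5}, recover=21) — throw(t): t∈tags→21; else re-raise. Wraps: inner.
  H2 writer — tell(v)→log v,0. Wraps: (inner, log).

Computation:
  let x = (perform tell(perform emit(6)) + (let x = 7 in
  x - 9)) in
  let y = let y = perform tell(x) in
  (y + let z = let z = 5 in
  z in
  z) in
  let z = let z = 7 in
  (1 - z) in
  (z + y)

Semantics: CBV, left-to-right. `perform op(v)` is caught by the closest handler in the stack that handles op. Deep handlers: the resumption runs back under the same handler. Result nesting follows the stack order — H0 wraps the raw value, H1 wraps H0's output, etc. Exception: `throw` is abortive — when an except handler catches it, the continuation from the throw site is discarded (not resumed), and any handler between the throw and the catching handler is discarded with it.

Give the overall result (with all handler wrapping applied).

Evaluation trace:
emit(6) @ H0 ⇒ out+=6
tell(0) @ H2 ⇒ log+=0
tell(-2) @ H2 ⇒ log+=-2
H0 returns [6, -1]
H1 returns [6, -1]
H2 returns ([6, -1], (0, -2))
= ([6, -1], (0, -2))

Answer: ([6, -1], (0, -2))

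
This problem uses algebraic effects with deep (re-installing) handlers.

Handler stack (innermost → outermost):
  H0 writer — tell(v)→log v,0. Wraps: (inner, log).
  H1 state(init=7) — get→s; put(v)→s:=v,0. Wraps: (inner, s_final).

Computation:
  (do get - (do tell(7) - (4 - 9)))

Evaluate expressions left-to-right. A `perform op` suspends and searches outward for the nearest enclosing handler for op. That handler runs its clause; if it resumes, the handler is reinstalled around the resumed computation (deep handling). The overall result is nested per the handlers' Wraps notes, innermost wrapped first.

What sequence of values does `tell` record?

Working:
get @ H1 ⇒ 7
tell(7) @ H0 ⇒ log+=7
H0 returns (2, (7))
H1 returns ((2, (7)), 7)
= ((2, (7)), 7)

Answer: (7)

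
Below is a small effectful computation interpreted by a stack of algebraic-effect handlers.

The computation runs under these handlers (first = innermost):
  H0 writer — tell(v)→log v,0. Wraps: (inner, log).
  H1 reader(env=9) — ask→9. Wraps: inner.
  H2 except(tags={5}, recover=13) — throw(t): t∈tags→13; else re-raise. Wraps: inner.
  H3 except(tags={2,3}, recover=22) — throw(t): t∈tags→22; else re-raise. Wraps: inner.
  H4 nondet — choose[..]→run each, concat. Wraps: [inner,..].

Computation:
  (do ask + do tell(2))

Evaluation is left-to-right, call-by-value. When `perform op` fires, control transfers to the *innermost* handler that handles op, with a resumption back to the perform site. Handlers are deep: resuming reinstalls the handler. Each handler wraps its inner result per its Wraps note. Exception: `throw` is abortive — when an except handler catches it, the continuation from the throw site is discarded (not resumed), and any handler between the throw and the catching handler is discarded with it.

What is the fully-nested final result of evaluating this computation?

Answer: [(9, (2))]

Step-by-step:
ask @ H1 ⇒ 9
tell(2) @ H0 ⇒ log+=2
H0 returns (9, (2))
H1 returns (9, (2))
H2 returns (9, (2))
H3 returns (9, (2))
H4 returns [(9, (2))]
= [(9, (2))]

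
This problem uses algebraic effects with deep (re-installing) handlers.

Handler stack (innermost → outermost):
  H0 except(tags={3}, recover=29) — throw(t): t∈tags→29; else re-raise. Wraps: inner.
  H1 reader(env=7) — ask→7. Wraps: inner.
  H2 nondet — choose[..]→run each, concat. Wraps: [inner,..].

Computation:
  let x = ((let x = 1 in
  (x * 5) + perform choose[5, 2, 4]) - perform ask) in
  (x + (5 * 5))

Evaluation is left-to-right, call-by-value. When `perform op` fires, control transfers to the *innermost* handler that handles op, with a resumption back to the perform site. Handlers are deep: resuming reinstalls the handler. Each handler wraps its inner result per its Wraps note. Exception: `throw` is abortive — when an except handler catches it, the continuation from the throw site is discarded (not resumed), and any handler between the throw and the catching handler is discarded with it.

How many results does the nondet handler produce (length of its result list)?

Answer: 3

Evaluation trace:
choose[5, 2, 4] @ H2
  branch[0] choose=5:
    ask @ H1 ⇒ 7
    H0 returns 28
    H1 returns 28
    H2 returns [28]
  branch[1] choose=2:
    ask @ H1 ⇒ 7
    H0 returns 25
    H1 returns 25
    H2 returns [25]
  branch[2] choose=4:
    ask @ H1 ⇒ 7
    H0 returns 27
    H1 returns 27
    H2 returns [27]
= [28, 25, 27]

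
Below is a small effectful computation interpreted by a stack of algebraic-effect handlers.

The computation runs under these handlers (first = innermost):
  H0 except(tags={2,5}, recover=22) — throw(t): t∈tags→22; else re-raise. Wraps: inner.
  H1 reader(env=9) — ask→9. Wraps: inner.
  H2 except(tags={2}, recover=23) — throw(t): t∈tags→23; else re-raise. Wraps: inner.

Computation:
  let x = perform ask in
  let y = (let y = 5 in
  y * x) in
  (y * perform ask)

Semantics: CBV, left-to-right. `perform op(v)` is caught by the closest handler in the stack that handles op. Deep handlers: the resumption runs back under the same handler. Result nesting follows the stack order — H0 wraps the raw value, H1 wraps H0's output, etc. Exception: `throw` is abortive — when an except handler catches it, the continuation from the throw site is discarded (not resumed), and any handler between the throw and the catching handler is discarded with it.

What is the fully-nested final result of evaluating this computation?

Answer: 405

Working:
ask @ H1 ⇒ 9
ask @ H1 ⇒ 9
H0 returns 405
H1 returns 405
H2 returns 405
= 405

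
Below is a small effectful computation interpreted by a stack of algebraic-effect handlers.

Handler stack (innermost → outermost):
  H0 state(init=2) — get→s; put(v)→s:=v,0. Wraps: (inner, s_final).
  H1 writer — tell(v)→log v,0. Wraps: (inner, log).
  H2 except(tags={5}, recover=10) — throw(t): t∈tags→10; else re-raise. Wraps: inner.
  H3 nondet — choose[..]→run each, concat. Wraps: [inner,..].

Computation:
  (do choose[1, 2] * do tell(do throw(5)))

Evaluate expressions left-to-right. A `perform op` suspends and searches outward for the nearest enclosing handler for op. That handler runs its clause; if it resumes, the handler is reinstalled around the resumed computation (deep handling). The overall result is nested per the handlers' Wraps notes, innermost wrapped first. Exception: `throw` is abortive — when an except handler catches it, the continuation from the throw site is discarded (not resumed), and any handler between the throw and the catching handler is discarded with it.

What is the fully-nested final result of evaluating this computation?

Evaluation trace:
choose[1, 2] @ H3
  branch[0] choose=1:
    throw(5) @ H2 caught ⇒ 10
    H3 returns [10]
  branch[1] choose=2:
    throw(5) @ H2 caught ⇒ 10
    H3 returns [10]
= [10, 10]

Answer: [10, 10]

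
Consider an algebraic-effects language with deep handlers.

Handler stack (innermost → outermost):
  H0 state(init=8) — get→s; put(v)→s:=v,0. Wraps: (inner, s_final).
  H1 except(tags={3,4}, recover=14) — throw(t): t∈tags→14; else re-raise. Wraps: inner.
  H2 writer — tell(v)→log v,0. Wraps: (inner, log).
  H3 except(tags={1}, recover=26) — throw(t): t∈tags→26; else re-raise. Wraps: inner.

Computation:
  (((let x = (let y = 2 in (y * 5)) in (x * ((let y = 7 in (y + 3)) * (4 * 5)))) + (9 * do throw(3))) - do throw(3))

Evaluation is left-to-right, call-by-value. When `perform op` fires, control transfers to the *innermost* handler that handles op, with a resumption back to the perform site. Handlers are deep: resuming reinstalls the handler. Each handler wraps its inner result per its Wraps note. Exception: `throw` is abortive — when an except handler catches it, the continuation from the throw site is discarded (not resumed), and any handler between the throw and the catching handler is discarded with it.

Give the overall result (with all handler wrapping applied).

Answer: (14, ())

Step-by-step:
throw(3) @ H1 caught ⇒ 14
H2 returns (14, ())
H3 returns (14, ())
= (14, ())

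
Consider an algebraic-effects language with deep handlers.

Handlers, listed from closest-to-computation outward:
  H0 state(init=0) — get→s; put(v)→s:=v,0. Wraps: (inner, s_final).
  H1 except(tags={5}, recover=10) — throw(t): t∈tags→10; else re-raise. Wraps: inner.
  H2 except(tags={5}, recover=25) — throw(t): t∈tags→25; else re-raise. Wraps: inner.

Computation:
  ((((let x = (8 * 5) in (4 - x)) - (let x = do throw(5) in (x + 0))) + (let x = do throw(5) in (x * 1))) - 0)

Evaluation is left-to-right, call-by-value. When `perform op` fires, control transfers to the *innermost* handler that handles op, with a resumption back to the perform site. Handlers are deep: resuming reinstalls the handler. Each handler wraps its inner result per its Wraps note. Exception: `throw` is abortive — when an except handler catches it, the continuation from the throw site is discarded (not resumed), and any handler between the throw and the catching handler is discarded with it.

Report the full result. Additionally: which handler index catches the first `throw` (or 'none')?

Step-by-step:
throw(5) @ H1 caught ⇒ 10
H2 returns 10
= 10

Answer: 10 ; first throw caught by: H1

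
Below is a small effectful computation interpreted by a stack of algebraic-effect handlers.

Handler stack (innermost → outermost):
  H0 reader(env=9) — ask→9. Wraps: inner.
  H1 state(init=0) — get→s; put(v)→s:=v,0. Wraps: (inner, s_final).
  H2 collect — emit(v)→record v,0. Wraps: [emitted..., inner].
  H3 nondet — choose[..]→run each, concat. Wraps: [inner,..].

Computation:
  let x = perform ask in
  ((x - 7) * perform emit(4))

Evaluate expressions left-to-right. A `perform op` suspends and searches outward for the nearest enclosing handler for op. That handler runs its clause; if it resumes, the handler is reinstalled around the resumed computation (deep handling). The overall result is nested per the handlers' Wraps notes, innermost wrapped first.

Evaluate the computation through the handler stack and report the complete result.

Step-by-step:
ask @ H0 ⇒ 9
emit(4) @ H2 ⇒ out+=4
H0 returns 0
H1 returns (0, 0)
H2 returns [4, (0, 0)]
H3 returns [[4, (0, 0)]]
= [[4, (0, 0)]]

Answer: [[4, (0, 0)]]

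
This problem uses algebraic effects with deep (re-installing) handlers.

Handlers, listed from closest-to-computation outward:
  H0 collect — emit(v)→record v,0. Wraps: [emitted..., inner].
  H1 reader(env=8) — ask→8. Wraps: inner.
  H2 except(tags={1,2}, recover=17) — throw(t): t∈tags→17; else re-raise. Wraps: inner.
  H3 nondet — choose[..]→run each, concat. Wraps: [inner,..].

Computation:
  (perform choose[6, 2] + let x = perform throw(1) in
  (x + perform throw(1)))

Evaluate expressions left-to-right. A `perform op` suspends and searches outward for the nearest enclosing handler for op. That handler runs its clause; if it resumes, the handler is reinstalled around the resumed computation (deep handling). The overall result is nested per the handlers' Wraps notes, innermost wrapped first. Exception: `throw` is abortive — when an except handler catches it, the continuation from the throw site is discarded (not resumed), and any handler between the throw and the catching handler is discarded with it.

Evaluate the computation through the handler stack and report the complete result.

Step-by-step:
choose[6, 2] @ H3
  branch[0] choose=6:
    throw(1) @ H2 caught ⇒ 17
    H3 returns [17]
  branch[1] choose=2:
    throw(1) @ H2 caught ⇒ 17
    H3 returns [17]
= [17, 17]

Answer: [17, 17]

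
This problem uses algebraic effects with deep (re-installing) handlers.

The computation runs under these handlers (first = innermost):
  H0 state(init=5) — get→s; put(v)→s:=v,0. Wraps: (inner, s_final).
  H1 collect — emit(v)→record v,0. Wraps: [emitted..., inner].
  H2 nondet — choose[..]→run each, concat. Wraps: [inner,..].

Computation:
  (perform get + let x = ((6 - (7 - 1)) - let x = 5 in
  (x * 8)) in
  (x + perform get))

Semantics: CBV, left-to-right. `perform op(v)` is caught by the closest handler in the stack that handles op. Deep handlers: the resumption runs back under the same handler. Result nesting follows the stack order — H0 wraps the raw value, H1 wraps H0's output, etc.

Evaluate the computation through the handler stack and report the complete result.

Answer: [[(-30, 5)]]

Evaluation trace:
get @ H0 ⇒ 5
get @ H0 ⇒ 5
H0 returns (-30, 5)
H1 returns [(-30, 5)]
H2 returns [[(-30, 5)]]
= [[(-30, 5)]]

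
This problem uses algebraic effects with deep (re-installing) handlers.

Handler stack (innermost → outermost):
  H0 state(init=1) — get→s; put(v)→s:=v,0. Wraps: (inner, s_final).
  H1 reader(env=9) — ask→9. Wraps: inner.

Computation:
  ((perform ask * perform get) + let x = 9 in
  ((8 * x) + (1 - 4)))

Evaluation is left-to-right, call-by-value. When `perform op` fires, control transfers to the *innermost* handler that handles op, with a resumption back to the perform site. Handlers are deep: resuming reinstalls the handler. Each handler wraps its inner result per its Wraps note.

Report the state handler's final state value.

Answer: 1

Step-by-step:
ask @ H1 ⇒ 9
get @ H0 ⇒ 1
H0 returns (78, 1)
H1 returns (78, 1)
= (78, 1)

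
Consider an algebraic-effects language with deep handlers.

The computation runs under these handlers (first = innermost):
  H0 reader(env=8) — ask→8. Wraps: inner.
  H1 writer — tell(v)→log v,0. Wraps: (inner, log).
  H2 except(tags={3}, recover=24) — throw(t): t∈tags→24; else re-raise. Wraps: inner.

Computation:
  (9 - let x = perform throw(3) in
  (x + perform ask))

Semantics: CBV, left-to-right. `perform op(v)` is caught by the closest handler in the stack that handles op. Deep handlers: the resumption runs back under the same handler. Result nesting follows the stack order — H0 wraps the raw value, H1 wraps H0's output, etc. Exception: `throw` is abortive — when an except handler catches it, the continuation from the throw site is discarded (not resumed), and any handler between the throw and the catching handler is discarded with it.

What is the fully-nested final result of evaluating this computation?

Answer: 24

Working:
throw(3) @ H2 caught ⇒ 24
= 24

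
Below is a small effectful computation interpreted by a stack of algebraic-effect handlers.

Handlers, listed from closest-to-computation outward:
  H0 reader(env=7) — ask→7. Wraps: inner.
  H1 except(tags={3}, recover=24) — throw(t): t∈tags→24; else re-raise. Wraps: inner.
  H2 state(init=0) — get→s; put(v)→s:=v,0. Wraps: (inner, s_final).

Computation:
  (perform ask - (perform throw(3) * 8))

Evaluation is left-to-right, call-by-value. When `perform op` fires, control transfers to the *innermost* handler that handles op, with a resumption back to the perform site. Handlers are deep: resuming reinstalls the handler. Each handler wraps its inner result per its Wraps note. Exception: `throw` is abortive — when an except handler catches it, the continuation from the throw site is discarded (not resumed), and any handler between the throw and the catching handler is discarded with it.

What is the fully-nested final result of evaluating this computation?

Step-by-step:
ask @ H0 ⇒ 7
throw(3) @ H1 caught ⇒ 24
H2 returns (24, 0)
= (24, 0)

Answer: (24, 0)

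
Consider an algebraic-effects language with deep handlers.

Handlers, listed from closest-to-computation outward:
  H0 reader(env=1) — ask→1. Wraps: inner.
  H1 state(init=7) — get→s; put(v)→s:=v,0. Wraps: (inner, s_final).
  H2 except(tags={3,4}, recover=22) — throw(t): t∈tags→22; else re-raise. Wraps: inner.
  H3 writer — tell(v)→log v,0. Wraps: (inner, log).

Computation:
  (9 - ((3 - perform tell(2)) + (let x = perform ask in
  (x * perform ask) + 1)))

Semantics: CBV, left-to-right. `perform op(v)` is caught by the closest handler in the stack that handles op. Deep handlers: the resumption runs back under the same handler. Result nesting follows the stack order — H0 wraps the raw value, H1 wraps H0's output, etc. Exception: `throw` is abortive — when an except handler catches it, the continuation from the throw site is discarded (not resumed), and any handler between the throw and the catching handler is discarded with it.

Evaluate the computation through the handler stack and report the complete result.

Step-by-step:
tell(2) @ H3 ⇒ log+=2
ask @ H0 ⇒ 1
ask @ H0 ⇒ 1
H0 returns 4
H1 returns (4, 7)
H2 returns (4, 7)
H3 returns ((4, 7), (2))
= ((4, 7), (2))

Answer: ((4, 7), (2))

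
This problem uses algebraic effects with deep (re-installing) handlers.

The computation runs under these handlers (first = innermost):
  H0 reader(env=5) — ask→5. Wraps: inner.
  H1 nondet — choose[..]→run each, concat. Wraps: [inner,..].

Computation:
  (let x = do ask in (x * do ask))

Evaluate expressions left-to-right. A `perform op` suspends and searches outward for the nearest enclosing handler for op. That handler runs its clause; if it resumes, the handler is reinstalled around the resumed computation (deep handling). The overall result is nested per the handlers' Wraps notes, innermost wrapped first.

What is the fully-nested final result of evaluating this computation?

Working:
ask @ H0 ⇒ 5
ask @ H0 ⇒ 5
H0 returns 25
H1 returns [25]
= [25]

Answer: [25]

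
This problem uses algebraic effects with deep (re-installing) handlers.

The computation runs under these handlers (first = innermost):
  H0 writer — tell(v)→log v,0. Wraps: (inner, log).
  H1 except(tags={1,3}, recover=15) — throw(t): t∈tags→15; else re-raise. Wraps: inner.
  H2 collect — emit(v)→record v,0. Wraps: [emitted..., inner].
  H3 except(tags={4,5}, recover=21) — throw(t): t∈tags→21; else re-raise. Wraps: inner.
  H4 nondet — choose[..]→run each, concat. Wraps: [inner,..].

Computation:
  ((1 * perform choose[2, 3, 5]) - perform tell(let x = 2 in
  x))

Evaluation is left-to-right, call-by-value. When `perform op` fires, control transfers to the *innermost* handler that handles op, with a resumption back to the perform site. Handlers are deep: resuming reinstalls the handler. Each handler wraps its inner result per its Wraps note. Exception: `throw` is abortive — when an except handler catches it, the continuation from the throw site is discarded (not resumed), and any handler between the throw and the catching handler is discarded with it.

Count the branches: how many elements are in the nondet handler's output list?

Step-by-step:
choose[2, 3, 5] @ H4
  branch[0] choose=2:
    tell(2) @ H0 ⇒ log+=2
    H0 returns (2, (2))
    H1 returns (2, (2))
    H2 returns [(2, (2))]
    H3 returns [(2, (2))]
    H4 returns [[(2, (2))]]
  branch[1] choose=3:
    tell(2) @ H0 ⇒ log+=2
    H0 returns (3, (2))
    H1 returns (3, (2))
    H2 returns [(3, (2))]
    H3 returns [(3, (2))]
    H4 returns [[(3, (2))]]
  branch[2] choose=5:
    tell(2) @ H0 ⇒ log+=2
    H0 returns (5, (2))
    H1 returns (5, (2))
    H2 returns [(5, (2))]
    H3 returns [(5, (2))]
    H4 returns [[(5, (2))]]
= [[(2, (2))], [(3, (2))], [(5, (2))]]

Answer: 3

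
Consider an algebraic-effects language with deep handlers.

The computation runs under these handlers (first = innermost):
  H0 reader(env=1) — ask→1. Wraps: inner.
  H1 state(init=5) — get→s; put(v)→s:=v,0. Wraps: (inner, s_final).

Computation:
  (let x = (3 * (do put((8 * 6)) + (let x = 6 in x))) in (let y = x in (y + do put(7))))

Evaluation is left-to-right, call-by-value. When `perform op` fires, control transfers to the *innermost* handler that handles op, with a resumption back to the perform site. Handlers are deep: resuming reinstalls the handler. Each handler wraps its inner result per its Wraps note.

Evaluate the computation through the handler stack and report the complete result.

Evaluation trace:
put(48) @ H1 ⇒ s:=48
put(7) @ H1 ⇒ s:=7
H0 returns 18
H1 returns (18, 7)
= (18, 7)

Answer: (18, 7)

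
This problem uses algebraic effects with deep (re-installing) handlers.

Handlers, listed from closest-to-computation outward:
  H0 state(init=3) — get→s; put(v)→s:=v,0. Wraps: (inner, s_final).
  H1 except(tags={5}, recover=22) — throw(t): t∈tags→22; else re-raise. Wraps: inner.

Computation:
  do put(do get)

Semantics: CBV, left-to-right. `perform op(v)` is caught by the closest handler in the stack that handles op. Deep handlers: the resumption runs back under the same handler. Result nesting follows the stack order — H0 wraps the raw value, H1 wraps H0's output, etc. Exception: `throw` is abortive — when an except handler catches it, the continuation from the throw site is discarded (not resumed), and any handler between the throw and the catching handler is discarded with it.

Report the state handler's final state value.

Answer: 3

Evaluation trace:
get @ H0 ⇒ 3
put(3) @ H0 ⇒ s:=3
H0 returns (0, 3)
H1 returns (0, 3)
= (0, 3)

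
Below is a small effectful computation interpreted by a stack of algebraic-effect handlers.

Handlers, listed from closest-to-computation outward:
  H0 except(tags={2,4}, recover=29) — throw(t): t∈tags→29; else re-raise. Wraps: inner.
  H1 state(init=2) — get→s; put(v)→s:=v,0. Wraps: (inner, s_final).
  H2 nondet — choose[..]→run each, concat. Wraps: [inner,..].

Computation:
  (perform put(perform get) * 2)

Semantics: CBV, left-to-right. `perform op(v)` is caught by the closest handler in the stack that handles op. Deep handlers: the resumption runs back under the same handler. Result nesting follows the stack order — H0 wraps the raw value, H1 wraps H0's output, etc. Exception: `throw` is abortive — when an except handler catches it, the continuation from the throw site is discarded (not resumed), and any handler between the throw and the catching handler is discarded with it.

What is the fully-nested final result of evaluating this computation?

Answer: [(0, 2)]

Evaluation trace:
get @ H1 ⇒ 2
put(2) @ H1 ⇒ s:=2
H0 returns 0
H1 returns (0, 2)
H2 returns [(0, 2)]
= [(0, 2)]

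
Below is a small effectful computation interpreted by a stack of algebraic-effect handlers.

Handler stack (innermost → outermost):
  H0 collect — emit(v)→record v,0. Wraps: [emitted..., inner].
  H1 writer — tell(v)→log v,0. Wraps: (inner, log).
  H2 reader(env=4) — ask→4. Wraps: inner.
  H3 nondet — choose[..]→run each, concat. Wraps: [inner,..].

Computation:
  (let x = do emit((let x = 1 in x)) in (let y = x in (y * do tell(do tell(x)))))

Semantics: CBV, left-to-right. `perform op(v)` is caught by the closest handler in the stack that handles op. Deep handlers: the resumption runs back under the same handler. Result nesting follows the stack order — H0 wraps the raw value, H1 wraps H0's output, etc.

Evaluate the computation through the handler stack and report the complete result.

Step-by-step:
emit(1) @ H0 ⇒ out+=1
tell(0) @ H1 ⇒ log+=0
tell(0) @ H1 ⇒ log+=0
H0 returns [1, 0]
H1 returns ([1, 0], (0, 0))
H2 returns ([1, 0], (0, 0))
H3 returns [([1, 0], (0, 0))]
= [([1, 0], (0, 0))]

Answer: [([1, 0], (0, 0))]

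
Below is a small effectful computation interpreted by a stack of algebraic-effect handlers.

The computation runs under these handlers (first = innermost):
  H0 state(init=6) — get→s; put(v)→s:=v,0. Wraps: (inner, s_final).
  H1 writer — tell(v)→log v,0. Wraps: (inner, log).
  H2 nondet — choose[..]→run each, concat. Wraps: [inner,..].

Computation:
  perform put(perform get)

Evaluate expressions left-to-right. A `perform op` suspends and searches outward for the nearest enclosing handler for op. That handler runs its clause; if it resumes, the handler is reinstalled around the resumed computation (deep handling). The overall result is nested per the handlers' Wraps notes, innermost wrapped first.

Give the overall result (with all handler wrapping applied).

Step-by-step:
get @ H0 ⇒ 6
put(6) @ H0 ⇒ s:=6
H0 returns (0, 6)
H1 returns ((0, 6), ())
H2 returns [((0, 6), ())]
= [((0, 6), ())]

Answer: [((0, 6), ())]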